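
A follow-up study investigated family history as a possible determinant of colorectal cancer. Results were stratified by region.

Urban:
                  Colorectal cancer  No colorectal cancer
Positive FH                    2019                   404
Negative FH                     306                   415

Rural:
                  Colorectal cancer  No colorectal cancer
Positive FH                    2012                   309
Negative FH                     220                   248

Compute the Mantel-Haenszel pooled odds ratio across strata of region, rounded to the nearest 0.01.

OR_MH = Σ(aᵢdᵢ/nᵢ) / Σ(bᵢcᵢ/nᵢ), where nᵢ is the stratum total.
Stratum 1 (Urban): n = 3144; a·d/n = 2019·415/3144 = 266.5029; b·c/n = 404·306/3144 = 39.3206
Stratum 2 (Rural): n = 2789; a·d/n = 2012·248/2789 = 178.9086; b·c/n = 309·220/2789 = 24.3743
OR_MH = (266.5029 + 178.9086) / (39.3206 + 24.3743) = 445.4114 / 63.6949 = 6.99289

6.99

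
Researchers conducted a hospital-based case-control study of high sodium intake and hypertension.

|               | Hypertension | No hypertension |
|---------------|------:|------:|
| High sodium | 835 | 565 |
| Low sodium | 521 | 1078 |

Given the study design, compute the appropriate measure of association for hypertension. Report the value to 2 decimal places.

Cells: a = 835, b = 565, c = 521, d = 1078.
This is a hospital-based case-control study: participants were sampled on outcome status, so risks in the source population cannot be estimated directly — relative risk is not valid here. The odds ratio is the appropriate measure.
OR = (a·d)/(b·c) = (835 × 1078) / (565 × 521) = 900130 / 294365 = 3.05787

3.06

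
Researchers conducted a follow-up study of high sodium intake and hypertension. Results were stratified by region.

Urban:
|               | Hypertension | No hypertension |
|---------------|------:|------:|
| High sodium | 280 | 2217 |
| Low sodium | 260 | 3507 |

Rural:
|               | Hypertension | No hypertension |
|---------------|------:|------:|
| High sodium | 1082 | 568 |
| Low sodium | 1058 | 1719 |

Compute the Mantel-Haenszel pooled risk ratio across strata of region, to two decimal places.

1.70

RR_MH = Σ(aᵢ·n₀ᵢ/nᵢ) / Σ(cᵢ·n₁ᵢ/nᵢ), with n₁ᵢ = aᵢ+bᵢ (exposed), n₀ᵢ = cᵢ+dᵢ (unexposed), nᵢ = n₁ᵢ+n₀ᵢ.
Stratum 1 (Urban): n₁ = 2497, n₀ = 3767, n = 6264; a·n₀/n = 280·3767/6264 = 168.3844; c·n₁/n = 260·2497/6264 = 103.6430
Stratum 2 (Rural): n₁ = 1650, n₀ = 2777, n = 4427; a·n₀/n = 1082·2777/4427 = 678.7246; c·n₁/n = 1058·1650/4427 = 394.3302
RR_MH = (168.3844 + 678.7246) / (103.6430 + 394.3302) = 847.1091 / 497.9733 = 1.70111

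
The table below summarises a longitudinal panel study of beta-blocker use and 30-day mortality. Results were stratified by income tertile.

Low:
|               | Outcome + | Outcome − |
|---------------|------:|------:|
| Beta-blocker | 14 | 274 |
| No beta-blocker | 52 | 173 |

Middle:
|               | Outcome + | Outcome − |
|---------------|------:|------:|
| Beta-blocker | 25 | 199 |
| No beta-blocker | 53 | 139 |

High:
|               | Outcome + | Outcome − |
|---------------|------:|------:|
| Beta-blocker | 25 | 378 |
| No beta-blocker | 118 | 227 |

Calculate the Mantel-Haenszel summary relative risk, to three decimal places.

0.241

RR_MH = Σ(aᵢ·n₀ᵢ/nᵢ) / Σ(cᵢ·n₁ᵢ/nᵢ), with n₁ᵢ = aᵢ+bᵢ (exposed), n₀ᵢ = cᵢ+dᵢ (unexposed), nᵢ = n₁ᵢ+n₀ᵢ.
Stratum 1 (Low): n₁ = 288, n₀ = 225, n = 513; a·n₀/n = 14·225/513 = 6.1404; c·n₁/n = 52·288/513 = 29.1930
Stratum 2 (Middle): n₁ = 224, n₀ = 192, n = 416; a·n₀/n = 25·192/416 = 11.5385; c·n₁/n = 53·224/416 = 28.5385
Stratum 3 (High): n₁ = 403, n₀ = 345, n = 748; a·n₀/n = 25·345/748 = 11.5307; c·n₁/n = 118·403/748 = 63.5749
RR_MH = (6.1404 + 11.5385 + 11.5307) / (29.1930 + 28.5385 + 63.5749) = 29.2096 / 121.3063 = 0.24079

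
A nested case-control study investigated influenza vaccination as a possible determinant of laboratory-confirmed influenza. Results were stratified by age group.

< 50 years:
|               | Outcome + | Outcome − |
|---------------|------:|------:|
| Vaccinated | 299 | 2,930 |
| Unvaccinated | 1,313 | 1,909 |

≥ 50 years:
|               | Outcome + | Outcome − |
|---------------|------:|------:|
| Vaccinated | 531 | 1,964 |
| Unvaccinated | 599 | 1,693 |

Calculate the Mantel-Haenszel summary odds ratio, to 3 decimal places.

0.328

OR_MH = Σ(aᵢdᵢ/nᵢ) / Σ(bᵢcᵢ/nᵢ), where nᵢ is the stratum total.
Stratum 1 (< 50 years): n = 6451; a·d/n = 299·1909/6451 = 88.4810; b·c/n = 2930·1313/6451 = 596.3556
Stratum 2 (≥ 50 years): n = 4787; a·d/n = 531·1693/4787 = 187.7967; b·c/n = 1964·599/4787 = 245.7564
OR_MH = (88.4810 + 187.7967) / (596.3556 + 245.7564) = 276.2778 / 842.1120 = 0.32808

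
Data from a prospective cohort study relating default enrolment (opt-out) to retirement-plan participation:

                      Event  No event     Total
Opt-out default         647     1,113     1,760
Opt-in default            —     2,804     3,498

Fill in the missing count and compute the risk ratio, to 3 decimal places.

The missing cell is in the unexposed row: 3498 − 2804 = 694.
So a = 647, b = 1113, c = 694, d = 2804.
RR = [a/(a+b)] / [c/(c+d)] = (647/1760) / (694/3498) = 0.36761/0.19840 = 1.85290

1.853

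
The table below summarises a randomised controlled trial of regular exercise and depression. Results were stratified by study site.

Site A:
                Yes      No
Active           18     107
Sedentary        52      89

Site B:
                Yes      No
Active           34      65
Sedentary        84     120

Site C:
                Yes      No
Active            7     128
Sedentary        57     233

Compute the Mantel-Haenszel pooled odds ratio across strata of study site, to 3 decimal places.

0.416

OR_MH = Σ(aᵢdᵢ/nᵢ) / Σ(bᵢcᵢ/nᵢ), where nᵢ is the stratum total.
Stratum 1 (Site A): n = 266; a·d/n = 18·89/266 = 6.0226; b·c/n = 107·52/266 = 20.9173
Stratum 2 (Site B): n = 303; a·d/n = 34·120/303 = 13.4653; b·c/n = 65·84/303 = 18.0198
Stratum 3 (Site C): n = 425; a·d/n = 7·233/425 = 3.8376; b·c/n = 128·57/425 = 17.1671
OR_MH = (6.0226 + 13.4653 + 3.8376) / (20.9173 + 18.0198 + 17.1671) = 23.3255 / 56.1042 = 0.41575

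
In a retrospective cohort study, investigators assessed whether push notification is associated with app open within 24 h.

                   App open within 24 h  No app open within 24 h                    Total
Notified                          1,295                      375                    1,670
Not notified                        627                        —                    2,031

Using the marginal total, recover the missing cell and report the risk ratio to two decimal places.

The missing cell is in the unexposed row: 2031 − 627 = 1404.
So a = 1295, b = 375, c = 627, d = 1404.
RR = [a/(a+b)] / [c/(c+d)] = (1295/1670) / (627/2031) = 0.77545/0.30871 = 2.51186

2.51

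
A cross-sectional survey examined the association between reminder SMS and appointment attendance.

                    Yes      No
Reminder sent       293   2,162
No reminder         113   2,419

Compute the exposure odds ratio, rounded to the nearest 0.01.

Cells: a = 293, b = 2162, c = 113, d = 2419.
OR = (a·d)/(b·c) = (293 × 2419) / (2162 × 113) = 708767 / 244306 = 2.90114
The odds of appointment attendance are about 2.90 times as high in the reminder sent group.

2.90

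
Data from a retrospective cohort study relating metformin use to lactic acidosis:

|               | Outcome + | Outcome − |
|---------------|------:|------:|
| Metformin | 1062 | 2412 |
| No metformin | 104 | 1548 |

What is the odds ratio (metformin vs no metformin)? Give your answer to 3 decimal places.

6.554

Cells: a = 1062, b = 2412, c = 104, d = 1548.
OR = (a·d)/(b·c) = (1062 × 1548) / (2412 × 104) = 1643976 / 250848 = 6.55367
The odds of lactic acidosis are about 6.55 times as high in the metformin group.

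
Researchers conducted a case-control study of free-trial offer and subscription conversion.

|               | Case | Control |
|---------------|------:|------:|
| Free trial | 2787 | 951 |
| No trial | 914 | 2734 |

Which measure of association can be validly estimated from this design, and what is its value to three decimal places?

8.766

Cells: a = 2787, b = 951, c = 914, d = 2734.
This is a case-control study: participants were sampled on outcome status, so risks in the source population cannot be estimated directly — relative risk is not valid here. The odds ratio is the appropriate measure.
OR = (a·d)/(b·c) = (2787 × 2734) / (951 × 914) = 7619658 / 869214 = 8.76615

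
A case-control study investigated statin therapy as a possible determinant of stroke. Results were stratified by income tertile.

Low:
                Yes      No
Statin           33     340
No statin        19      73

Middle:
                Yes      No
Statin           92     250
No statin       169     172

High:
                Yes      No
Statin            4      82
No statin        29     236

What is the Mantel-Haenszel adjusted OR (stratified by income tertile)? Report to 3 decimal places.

OR_MH = Σ(aᵢdᵢ/nᵢ) / Σ(bᵢcᵢ/nᵢ), where nᵢ is the stratum total.
Stratum 1 (Low): n = 465; a·d/n = 33·73/465 = 5.1806; b·c/n = 340·19/465 = 13.8925
Stratum 2 (Middle): n = 683; a·d/n = 92·172/683 = 23.1684; b·c/n = 250·169/683 = 61.8594
Stratum 3 (High): n = 351; a·d/n = 4·236/351 = 2.6895; b·c/n = 82·29/351 = 6.7749
OR_MH = (5.1806 + 23.1684 + 2.6895) / (13.8925 + 61.8594 + 6.7749) = 31.0385 / 82.5268 = 0.37610

0.376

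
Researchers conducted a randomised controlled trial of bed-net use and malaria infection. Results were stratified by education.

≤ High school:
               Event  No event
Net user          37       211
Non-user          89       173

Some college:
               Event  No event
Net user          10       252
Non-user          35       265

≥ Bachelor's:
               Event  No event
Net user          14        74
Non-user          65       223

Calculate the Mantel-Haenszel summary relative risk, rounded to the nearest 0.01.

RR_MH = Σ(aᵢ·n₀ᵢ/nᵢ) / Σ(cᵢ·n₁ᵢ/nᵢ), with n₁ᵢ = aᵢ+bᵢ (exposed), n₀ᵢ = cᵢ+dᵢ (unexposed), nᵢ = n₁ᵢ+n₀ᵢ.
Stratum 1 (≤ High school): n₁ = 248, n₀ = 262, n = 510; a·n₀/n = 37·262/510 = 19.0078; c·n₁/n = 89·248/510 = 43.2784
Stratum 2 (Some college): n₁ = 262, n₀ = 300, n = 562; a·n₀/n = 10·300/562 = 5.3381; c·n₁/n = 35·262/562 = 16.3167
Stratum 3 (≥ Bachelor's): n₁ = 88, n₀ = 288, n = 376; a·n₀/n = 14·288/376 = 10.7234; c·n₁/n = 65·88/376 = 15.2128
RR_MH = (19.0078 + 5.3381 + 10.7234) / (43.2784 + 16.3167 + 15.2128) = 35.0693 / 74.8079 = 0.46879

0.47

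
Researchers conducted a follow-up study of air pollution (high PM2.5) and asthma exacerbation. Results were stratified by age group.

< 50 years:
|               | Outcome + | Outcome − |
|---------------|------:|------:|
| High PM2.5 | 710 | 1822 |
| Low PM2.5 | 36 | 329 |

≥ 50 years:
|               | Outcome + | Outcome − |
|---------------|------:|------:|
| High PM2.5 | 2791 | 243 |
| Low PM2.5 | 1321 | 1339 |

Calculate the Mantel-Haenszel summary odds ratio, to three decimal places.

OR_MH = Σ(aᵢdᵢ/nᵢ) / Σ(bᵢcᵢ/nᵢ), where nᵢ is the stratum total.
Stratum 1 (< 50 years): n = 2897; a·d/n = 710·329/2897 = 80.6317; b·c/n = 1822·36/2897 = 22.6414
Stratum 2 (≥ 50 years): n = 5694; a·d/n = 2791·1339/5694 = 656.3311; b·c/n = 243·1321/5694 = 56.3757
OR_MH = (80.6317 + 656.3311) / (22.6414 + 56.3757) = 736.9627 / 79.0170 = 9.32663

9.327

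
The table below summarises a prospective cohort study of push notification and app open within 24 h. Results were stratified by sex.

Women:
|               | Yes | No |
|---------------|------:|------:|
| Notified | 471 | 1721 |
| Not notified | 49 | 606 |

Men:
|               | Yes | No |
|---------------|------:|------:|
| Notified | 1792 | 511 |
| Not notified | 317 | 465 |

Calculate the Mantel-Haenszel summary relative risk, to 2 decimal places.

RR_MH = Σ(aᵢ·n₀ᵢ/nᵢ) / Σ(cᵢ·n₁ᵢ/nᵢ), with n₁ᵢ = aᵢ+bᵢ (exposed), n₀ᵢ = cᵢ+dᵢ (unexposed), nᵢ = n₁ᵢ+n₀ᵢ.
Stratum 1 (Women): n₁ = 2192, n₀ = 655, n = 2847; a·n₀/n = 471·655/2847 = 108.3614; c·n₁/n = 49·2192/2847 = 37.7267
Stratum 2 (Men): n₁ = 2303, n₀ = 782, n = 3085; a·n₀/n = 1792·782/3085 = 454.2444; c·n₁/n = 317·2303/3085 = 236.6454
RR_MH = (108.3614 + 454.2444) / (37.7267 + 236.6454) = 562.6058 / 274.3721 = 2.05052

2.05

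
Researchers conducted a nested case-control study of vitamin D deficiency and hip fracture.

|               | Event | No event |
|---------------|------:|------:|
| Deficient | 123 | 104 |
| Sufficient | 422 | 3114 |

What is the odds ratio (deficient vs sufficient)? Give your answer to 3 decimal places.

8.727

Cells: a = 123, b = 104, c = 422, d = 3114.
OR = (a·d)/(b·c) = (123 × 3114) / (104 × 422) = 383022 / 43888 = 8.72726
The odds of hip fracture are about 8.73 times as high in the deficient group.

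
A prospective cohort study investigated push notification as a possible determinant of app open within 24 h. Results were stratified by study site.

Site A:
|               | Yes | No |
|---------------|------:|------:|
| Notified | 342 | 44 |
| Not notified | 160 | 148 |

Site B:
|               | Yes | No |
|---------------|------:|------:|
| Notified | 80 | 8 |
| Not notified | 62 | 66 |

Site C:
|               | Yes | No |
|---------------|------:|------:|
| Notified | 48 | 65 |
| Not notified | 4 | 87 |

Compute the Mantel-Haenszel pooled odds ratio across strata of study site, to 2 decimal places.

OR_MH = Σ(aᵢdᵢ/nᵢ) / Σ(bᵢcᵢ/nᵢ), where nᵢ is the stratum total.
Stratum 1 (Site A): n = 694; a·d/n = 342·148/694 = 72.9337; b·c/n = 44·160/694 = 10.1441
Stratum 2 (Site B): n = 216; a·d/n = 80·66/216 = 24.4444; b·c/n = 8·62/216 = 2.2963
Stratum 3 (Site C): n = 204; a·d/n = 48·87/204 = 20.4706; b·c/n = 65·4/204 = 1.2745
OR_MH = (72.9337 + 24.4444 + 20.4706) / (10.1441 + 2.2963 + 1.2745) = 117.8488 / 13.7149 = 8.59275

8.59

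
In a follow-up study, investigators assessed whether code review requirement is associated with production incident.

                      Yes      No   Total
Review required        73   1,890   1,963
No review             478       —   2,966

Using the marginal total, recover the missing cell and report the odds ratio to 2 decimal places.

The missing cell is in the unexposed row: 2966 − 478 = 2488.
So a = 73, b = 1890, c = 478, d = 2488.
OR = (a·d)/(b·c) = (73 × 2488) / (1890 × 478) = 181624 / 903420 = 0.20104

0.20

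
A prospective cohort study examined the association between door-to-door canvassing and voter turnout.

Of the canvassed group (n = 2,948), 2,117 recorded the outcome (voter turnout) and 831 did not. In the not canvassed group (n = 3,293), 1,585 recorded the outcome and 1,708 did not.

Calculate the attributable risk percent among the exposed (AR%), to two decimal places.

From the description: a = 2117, b = 831, c = 1585, d = 1708.
Risk in exposed = 2117/2948 = 0.71811; risk in unexposed = 1585/3293 = 0.48132.
RR = 0.71811/0.48132 = 1.49196
AR% = (RR − 1)/RR × 100 = (1.49196 − 1)/1.49196 × 100 = 32.9739%

32.97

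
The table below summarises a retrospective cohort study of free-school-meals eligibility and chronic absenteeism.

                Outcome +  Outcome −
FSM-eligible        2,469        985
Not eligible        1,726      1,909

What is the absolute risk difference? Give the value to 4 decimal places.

0.2400

Cells: a = 2469, b = 985, c = 1726, d = 1909.
Risk in exposed = 2469/3454 = 0.714823; risk in unexposed = 1726/3635 = 0.474828.
Risk difference = 0.714823 − 0.474828 = 0.239995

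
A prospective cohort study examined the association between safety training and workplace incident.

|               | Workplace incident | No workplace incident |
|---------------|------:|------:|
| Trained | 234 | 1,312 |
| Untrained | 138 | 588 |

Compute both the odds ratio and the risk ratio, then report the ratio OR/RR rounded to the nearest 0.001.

Cells: a = 234, b = 1312, c = 138, d = 588.
OR = (234·588)/(1312·138) = 137592/181056 = 0.75994
Risk in exposed = 234/1546 = 0.15136; risk in unexposed = 138/726 = 0.19008; RR = 0.79628
OR/RR = 0.75994 / 0.79628 = 0.95437
The outcome is not rare, so the OR lies further from 1 than the RR.

0.954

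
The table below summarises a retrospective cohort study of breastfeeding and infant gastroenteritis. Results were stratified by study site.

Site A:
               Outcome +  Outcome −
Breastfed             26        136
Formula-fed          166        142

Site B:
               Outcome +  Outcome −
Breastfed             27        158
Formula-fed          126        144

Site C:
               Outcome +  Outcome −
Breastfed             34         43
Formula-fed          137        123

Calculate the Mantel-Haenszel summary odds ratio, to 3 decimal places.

0.264

OR_MH = Σ(aᵢdᵢ/nᵢ) / Σ(bᵢcᵢ/nᵢ), where nᵢ is the stratum total.
Stratum 1 (Site A): n = 470; a·d/n = 26·142/470 = 7.8553; b·c/n = 136·166/470 = 48.0340
Stratum 2 (Site B): n = 455; a·d/n = 27·144/455 = 8.5451; b·c/n = 158·126/455 = 43.7538
Stratum 3 (Site C): n = 337; a·d/n = 34·123/337 = 12.4095; b·c/n = 43·137/337 = 17.4807
OR_MH = (7.8553 + 8.5451 + 12.4095) / (48.0340 + 43.7538 + 17.4807) = 28.8099 / 109.2686 = 0.26366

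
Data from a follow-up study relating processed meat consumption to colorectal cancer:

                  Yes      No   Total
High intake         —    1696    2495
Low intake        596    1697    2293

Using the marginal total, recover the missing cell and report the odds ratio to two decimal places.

1.34

The missing cell is in the exposed row: 2495 − 1696 = 799.
So a = 799, b = 1696, c = 596, d = 1697.
OR = (a·d)/(b·c) = (799 × 1697) / (1696 × 596) = 1355903 / 1010816 = 1.34139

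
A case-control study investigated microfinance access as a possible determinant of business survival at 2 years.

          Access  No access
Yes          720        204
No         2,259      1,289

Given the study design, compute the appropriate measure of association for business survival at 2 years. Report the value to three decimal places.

Reading the table with exposure as columns: a = 720 (Access, case), b = 2259 (Access, non-case), c = 204 (No access, case), d = 1289.
This is a case-control study: participants were sampled on outcome status, so risks in the source population cannot be estimated directly — relative risk is not valid here. The odds ratio is the appropriate measure.
OR = (a·d)/(b·c) = (720 × 1289) / (2259 × 204) = 928080 / 460836 = 2.01391

2.014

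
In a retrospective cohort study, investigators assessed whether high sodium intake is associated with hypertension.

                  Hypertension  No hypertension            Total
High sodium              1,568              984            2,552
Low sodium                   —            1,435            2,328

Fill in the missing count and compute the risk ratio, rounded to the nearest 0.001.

The missing cell is in the unexposed row: 2328 − 1435 = 893.
So a = 1568, b = 984, c = 893, d = 1435.
RR = [a/(a+b)] / [c/(c+d)] = (1568/2552) / (893/2328) = 0.61442/0.38359 = 1.60176

1.602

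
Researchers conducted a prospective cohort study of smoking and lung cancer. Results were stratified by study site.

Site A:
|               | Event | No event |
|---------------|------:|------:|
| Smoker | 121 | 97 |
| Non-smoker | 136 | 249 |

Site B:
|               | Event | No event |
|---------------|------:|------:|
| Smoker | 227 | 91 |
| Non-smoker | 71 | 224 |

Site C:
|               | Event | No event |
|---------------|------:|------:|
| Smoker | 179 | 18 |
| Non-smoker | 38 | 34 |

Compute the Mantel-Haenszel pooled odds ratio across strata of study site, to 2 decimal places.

OR_MH = Σ(aᵢdᵢ/nᵢ) / Σ(bᵢcᵢ/nᵢ), where nᵢ is the stratum total.
Stratum 1 (Site A): n = 603; a·d/n = 121·249/603 = 49.9652; b·c/n = 97·136/603 = 21.8773
Stratum 2 (Site B): n = 613; a·d/n = 227·224/613 = 82.9494; b·c/n = 91·71/613 = 10.5400
Stratum 3 (Site C): n = 269; a·d/n = 179·34/269 = 22.6245; b·c/n = 18·38/269 = 2.5428
OR_MH = (49.9652 + 82.9494 + 22.6245) / (21.8773 + 10.5400 + 2.5428) = 155.5391 / 34.9600 = 4.44906

4.45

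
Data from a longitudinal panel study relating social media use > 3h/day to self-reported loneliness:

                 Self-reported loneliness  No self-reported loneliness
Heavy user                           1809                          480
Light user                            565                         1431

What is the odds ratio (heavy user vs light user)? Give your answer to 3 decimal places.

Cells: a = 1809, b = 480, c = 565, d = 1431.
OR = (a·d)/(b·c) = (1809 × 1431) / (480 × 565) = 2588679 / 271200 = 9.54528
The odds of self-reported loneliness are about 9.55 times as high in the heavy user group.

9.545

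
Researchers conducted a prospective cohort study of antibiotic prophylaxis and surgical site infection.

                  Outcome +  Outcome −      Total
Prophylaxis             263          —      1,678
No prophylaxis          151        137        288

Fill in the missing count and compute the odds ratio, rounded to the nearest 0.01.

The missing cell is in the exposed row: 1678 − 263 = 1415.
So a = 263, b = 1415, c = 151, d = 137.
OR = (a·d)/(b·c) = (263 × 137) / (1415 × 151) = 36031 / 213665 = 0.16863

0.17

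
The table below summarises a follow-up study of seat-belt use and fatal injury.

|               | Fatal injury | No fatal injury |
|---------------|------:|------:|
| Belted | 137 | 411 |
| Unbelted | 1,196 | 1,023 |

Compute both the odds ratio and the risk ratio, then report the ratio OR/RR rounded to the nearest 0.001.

0.615

Cells: a = 137, b = 411, c = 1196, d = 1023.
OR = (137·1023)/(411·1196) = 140151/491556 = 0.28512
Risk in exposed = 137/548 = 0.25000; risk in unexposed = 1196/2219 = 0.53898; RR = 0.46384
OR/RR = 0.28512 / 0.46384 = 0.61469
The outcome is not rare, so the OR lies further from 1 than the RR.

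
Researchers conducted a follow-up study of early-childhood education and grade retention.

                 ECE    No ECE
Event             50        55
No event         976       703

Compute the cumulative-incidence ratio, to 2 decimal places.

Reading the table with exposure as columns: a = 50 (ECE, case), b = 976 (ECE, non-case), c = 55 (No ECE, case), d = 703.
Risk in exposed = 50/1026 = 0.04873; risk in unexposed = 55/758 = 0.07256.
RR = 0.04873 / 0.07256 = 0.67163
The risk is 33% lower among the exposed than among the unexposed.

0.67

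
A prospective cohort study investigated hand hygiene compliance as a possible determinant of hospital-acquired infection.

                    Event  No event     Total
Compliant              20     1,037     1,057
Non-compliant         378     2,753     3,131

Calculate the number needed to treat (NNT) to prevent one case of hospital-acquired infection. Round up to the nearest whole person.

Risk in treated group = 20/1057 = 0.01892; risk in control = 378/3131 = 0.12073.
Absolute risk reduction = 0.12073 − 0.01892 = 0.10181
NNT = 1 / ARR = 1 / 0.10181 = 9.823 → round up → 10

10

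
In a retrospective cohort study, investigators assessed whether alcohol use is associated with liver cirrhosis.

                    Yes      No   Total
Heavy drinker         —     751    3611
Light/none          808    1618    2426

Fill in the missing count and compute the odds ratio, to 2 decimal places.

The missing cell is in the exposed row: 3611 − 751 = 2860.
So a = 2860, b = 751, c = 808, d = 1618.
OR = (a·d)/(b·c) = (2860 × 1618) / (751 × 808) = 4627480 / 606808 = 7.62594

7.63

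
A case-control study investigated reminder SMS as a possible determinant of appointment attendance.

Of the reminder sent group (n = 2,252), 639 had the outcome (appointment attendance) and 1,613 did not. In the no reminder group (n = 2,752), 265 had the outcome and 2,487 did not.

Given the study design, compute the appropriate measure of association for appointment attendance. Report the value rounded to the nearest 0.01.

3.72

From the description: a = 639, b = 1613, c = 265, d = 2487.
This is a case-control study: participants were sampled on outcome status, so risks in the source population cannot be estimated directly — relative risk is not valid here. The odds ratio is the appropriate measure.
OR = (a·d)/(b·c) = (639 × 2487) / (1613 × 265) = 1589193 / 427445 = 3.71789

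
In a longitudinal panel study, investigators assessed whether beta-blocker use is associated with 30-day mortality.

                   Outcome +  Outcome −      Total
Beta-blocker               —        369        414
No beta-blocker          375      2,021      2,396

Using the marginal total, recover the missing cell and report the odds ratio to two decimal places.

The missing cell is in the exposed row: 414 − 369 = 45.
So a = 45, b = 369, c = 375, d = 2021.
OR = (a·d)/(b·c) = (45 × 2021) / (369 × 375) = 90945 / 138375 = 0.65724

0.66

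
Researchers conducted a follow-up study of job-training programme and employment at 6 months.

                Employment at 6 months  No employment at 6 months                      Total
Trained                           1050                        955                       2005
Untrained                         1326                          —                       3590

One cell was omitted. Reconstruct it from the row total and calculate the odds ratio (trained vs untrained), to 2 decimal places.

1.88

The missing cell is in the unexposed row: 3590 − 1326 = 2264.
So a = 1050, b = 955, c = 1326, d = 2264.
OR = (a·d)/(b·c) = (1050 × 2264) / (955 × 1326) = 2377200 / 1266330 = 1.87724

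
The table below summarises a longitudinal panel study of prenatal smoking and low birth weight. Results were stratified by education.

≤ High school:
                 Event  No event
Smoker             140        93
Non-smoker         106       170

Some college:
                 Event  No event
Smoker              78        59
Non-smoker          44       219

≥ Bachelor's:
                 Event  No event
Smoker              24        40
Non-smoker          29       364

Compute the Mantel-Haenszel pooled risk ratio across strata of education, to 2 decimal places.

RR_MH = Σ(aᵢ·n₀ᵢ/nᵢ) / Σ(cᵢ·n₁ᵢ/nᵢ), with n₁ᵢ = aᵢ+bᵢ (exposed), n₀ᵢ = cᵢ+dᵢ (unexposed), nᵢ = n₁ᵢ+n₀ᵢ.
Stratum 1 (≤ High school): n₁ = 233, n₀ = 276, n = 509; a·n₀/n = 140·276/509 = 75.9136; c·n₁/n = 106·233/509 = 48.5226
Stratum 2 (Some college): n₁ = 137, n₀ = 263, n = 400; a·n₀/n = 78·263/400 = 51.2850; c·n₁/n = 44·137/400 = 15.0700
Stratum 3 (≥ Bachelor's): n₁ = 64, n₀ = 393, n = 457; a·n₀/n = 24·393/457 = 20.6389; c·n₁/n = 29·64/457 = 4.0613
RR_MH = (75.9136 + 51.2850 + 20.6389) / (48.5226 + 15.0700 + 4.0613) = 147.8375 / 67.6539 = 2.18520

2.19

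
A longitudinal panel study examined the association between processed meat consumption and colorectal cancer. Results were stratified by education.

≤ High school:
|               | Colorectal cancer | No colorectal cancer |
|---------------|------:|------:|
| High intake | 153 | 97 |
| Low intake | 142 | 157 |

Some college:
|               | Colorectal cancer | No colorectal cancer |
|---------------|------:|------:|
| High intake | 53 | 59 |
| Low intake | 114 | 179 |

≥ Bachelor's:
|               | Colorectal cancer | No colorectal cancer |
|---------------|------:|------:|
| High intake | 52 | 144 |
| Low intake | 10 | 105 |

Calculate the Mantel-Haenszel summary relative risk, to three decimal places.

RR_MH = Σ(aᵢ·n₀ᵢ/nᵢ) / Σ(cᵢ·n₁ᵢ/nᵢ), with n₁ᵢ = aᵢ+bᵢ (exposed), n₀ᵢ = cᵢ+dᵢ (unexposed), nᵢ = n₁ᵢ+n₀ᵢ.
Stratum 1 (≤ High school): n₁ = 250, n₀ = 299, n = 549; a·n₀/n = 153·299/549 = 83.3279; c·n₁/n = 142·250/549 = 64.6630
Stratum 2 (Some college): n₁ = 112, n₀ = 293, n = 405; a·n₀/n = 53·293/405 = 38.3432; c·n₁/n = 114·112/405 = 31.5259
Stratum 3 (≥ Bachelor's): n₁ = 196, n₀ = 115, n = 311; a·n₀/n = 52·115/311 = 19.2283; c·n₁/n = 10·196/311 = 6.3023
RR_MH = (83.3279 + 38.3432 + 19.2283) / (64.6630 + 31.5259 + 6.3023) = 140.8994 / 102.4912 = 1.37475

1.375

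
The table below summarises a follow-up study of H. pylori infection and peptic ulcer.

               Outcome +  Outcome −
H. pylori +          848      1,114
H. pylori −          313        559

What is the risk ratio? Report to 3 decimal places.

Cells: a = 848, b = 1114, c = 313, d = 559.
Risk in exposed = 848/1962 = 0.43221; risk in unexposed = 313/872 = 0.35894.
RR = 0.43221 / 0.35894 = 1.20412
The risk among the exposed is 1.20 times that among the unexposed.

1.204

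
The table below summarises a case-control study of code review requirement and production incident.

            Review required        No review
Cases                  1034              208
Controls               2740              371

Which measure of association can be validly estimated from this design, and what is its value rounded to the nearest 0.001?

Reading the table with exposure as columns: a = 1034 (Review required, case), b = 2740 (Review required, non-case), c = 208 (No review, case), d = 371.
This is a case-control study: participants were sampled on outcome status, so risks in the source population cannot be estimated directly — relative risk is not valid here. The odds ratio is the appropriate measure.
OR = (a·d)/(b·c) = (1034 × 371) / (2740 × 208) = 383614 / 569920 = 0.67310

0.673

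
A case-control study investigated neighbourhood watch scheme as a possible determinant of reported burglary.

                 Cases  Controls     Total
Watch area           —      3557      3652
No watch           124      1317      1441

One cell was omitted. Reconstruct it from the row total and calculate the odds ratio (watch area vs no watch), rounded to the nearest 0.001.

The missing cell is in the exposed row: 3652 − 3557 = 95.
So a = 95, b = 3557, c = 124, d = 1317.
OR = (a·d)/(b·c) = (95 × 1317) / (3557 × 124) = 125115 / 441068 = 0.28366

0.284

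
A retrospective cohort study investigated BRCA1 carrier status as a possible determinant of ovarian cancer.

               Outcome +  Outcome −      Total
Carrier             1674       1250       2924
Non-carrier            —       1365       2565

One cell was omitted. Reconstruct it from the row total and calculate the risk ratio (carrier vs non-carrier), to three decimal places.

1.224

The missing cell is in the unexposed row: 2565 − 1365 = 1200.
So a = 1674, b = 1250, c = 1200, d = 1365.
RR = [a/(a+b)] / [c/(c+d)] = (1674/2924) / (1200/2565) = 0.57250/0.46784 = 1.22373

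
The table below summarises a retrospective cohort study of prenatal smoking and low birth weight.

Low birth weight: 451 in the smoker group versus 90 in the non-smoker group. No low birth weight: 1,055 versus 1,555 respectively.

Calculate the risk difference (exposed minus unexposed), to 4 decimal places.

From the description: a = 451, b = 1055, c = 90, d = 1555.
Risk in exposed = 451/1506 = 0.299469; risk in unexposed = 90/1645 = 0.054711.
Risk difference = 0.299469 − 0.054711 = 0.244758

0.2448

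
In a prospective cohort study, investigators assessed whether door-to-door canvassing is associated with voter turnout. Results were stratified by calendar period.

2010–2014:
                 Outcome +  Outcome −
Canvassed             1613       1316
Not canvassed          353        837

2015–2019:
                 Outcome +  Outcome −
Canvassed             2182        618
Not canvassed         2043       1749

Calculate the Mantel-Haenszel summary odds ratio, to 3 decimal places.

2.980

OR_MH = Σ(aᵢdᵢ/nᵢ) / Σ(bᵢcᵢ/nᵢ), where nᵢ is the stratum total.
Stratum 1 (2010–2014): n = 4119; a·d/n = 1613·837/4119 = 327.7691; b·c/n = 1316·353/4119 = 112.7817
Stratum 2 (2015–2019): n = 6592; a·d/n = 2182·1749/6592 = 578.9317; b·c/n = 618·2043/6592 = 191.5312
OR_MH = (327.7691 + 578.9317) / (112.7817 + 191.5312) = 906.7009 / 304.3130 = 2.97950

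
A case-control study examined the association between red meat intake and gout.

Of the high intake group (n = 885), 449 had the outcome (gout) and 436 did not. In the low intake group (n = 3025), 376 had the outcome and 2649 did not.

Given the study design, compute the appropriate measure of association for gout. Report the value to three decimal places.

7.255

From the description: a = 449, b = 436, c = 376, d = 2649.
This is a case-control study: participants were sampled on outcome status, so risks in the source population cannot be estimated directly — relative risk is not valid here. The odds ratio is the appropriate measure.
OR = (a·d)/(b·c) = (449 × 2649) / (436 × 376) = 1189401 / 163936 = 7.25528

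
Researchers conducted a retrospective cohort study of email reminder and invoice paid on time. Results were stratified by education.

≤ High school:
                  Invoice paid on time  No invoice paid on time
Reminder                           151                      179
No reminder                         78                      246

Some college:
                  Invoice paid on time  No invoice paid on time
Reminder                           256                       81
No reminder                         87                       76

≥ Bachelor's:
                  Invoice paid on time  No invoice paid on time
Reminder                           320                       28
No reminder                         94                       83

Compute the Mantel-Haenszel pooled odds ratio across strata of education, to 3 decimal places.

3.616

OR_MH = Σ(aᵢdᵢ/nᵢ) / Σ(bᵢcᵢ/nᵢ), where nᵢ is the stratum total.
Stratum 1 (≤ High school): n = 654; a·d/n = 151·246/654 = 56.7982; b·c/n = 179·78/654 = 21.3486
Stratum 2 (Some college): n = 500; a·d/n = 256·76/500 = 38.9120; b·c/n = 81·87/500 = 14.0940
Stratum 3 (≥ Bachelor's): n = 525; a·d/n = 320·83/525 = 50.5905; b·c/n = 28·94/525 = 5.0133
OR_MH = (56.7982 + 38.9120 + 50.5905) / (21.3486 + 14.0940 + 5.0133) = 146.3006 / 40.4560 = 3.61629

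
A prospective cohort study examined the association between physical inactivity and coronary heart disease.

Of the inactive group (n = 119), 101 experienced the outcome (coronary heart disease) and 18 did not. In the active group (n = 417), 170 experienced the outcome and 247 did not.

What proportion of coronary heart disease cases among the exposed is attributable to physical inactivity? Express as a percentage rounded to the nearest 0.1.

52.0

From the description: a = 101, b = 18, c = 170, d = 247.
Risk in exposed = 101/119 = 0.84874; risk in unexposed = 170/417 = 0.40767.
RR = 0.84874/0.40767 = 2.08191
AR% = (RR − 1)/RR × 100 = (2.08191 − 1)/2.08191 × 100 = 51.9671%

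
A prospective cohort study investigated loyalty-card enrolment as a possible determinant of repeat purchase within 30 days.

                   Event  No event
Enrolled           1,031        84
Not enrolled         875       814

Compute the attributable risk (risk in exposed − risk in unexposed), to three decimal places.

0.407

Cells: a = 1031, b = 84, c = 875, d = 814.
Risk in exposed = 1031/1115 = 0.924664; risk in unexposed = 875/1689 = 0.518058.
Risk difference = 0.924664 − 0.518058 = 0.406606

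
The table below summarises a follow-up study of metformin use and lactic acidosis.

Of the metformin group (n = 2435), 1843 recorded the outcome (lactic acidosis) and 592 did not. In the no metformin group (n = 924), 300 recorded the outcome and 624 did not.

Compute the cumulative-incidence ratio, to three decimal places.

2.331

From the description: a = 1843, b = 592, c = 300, d = 624.
Risk in exposed = 1843/2435 = 0.75688; risk in unexposed = 300/924 = 0.32468.
RR = 0.75688 / 0.32468 = 2.33119
The risk among the exposed is 2.33 times that among the unexposed.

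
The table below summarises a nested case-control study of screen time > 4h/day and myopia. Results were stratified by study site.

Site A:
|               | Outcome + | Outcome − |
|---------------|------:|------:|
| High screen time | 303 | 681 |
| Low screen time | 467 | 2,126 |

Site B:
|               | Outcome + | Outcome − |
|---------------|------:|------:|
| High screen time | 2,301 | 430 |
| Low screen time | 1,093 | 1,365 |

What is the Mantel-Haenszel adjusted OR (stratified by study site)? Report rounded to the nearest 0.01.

OR_MH = Σ(aᵢdᵢ/nᵢ) / Σ(bᵢcᵢ/nᵢ), where nᵢ is the stratum total.
Stratum 1 (Site A): n = 3577; a·d/n = 303·2126/3577 = 180.0889; b·c/n = 681·467/3577 = 88.9089
Stratum 2 (Site B): n = 5189; a·d/n = 2301·1365/5189 = 605.2929; b·c/n = 430·1093/5189 = 90.5743
OR_MH = (180.0889 + 605.2929) / (88.9089 + 90.5743) = 785.3818 / 179.4832 = 4.37580

4.38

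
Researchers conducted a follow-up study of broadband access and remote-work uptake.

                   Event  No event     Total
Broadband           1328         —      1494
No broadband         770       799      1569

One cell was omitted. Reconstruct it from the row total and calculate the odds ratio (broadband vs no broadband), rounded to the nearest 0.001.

The missing cell is in the exposed row: 1494 − 1328 = 166.
So a = 1328, b = 166, c = 770, d = 799.
OR = (a·d)/(b·c) = (1328 × 799) / (166 × 770) = 1061072 / 127820 = 8.30130

8.301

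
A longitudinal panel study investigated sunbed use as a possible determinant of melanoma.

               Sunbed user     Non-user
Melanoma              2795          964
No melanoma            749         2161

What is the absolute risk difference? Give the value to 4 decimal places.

0.4802

Reading the table with exposure as columns: a = 2795 (Sunbed user, case), b = 749 (Sunbed user, non-case), c = 964 (Non-user, case), d = 2161.
Risk in exposed = 2795/3544 = 0.788657; risk in unexposed = 964/3125 = 0.308480.
Risk difference = 0.788657 − 0.308480 = 0.480177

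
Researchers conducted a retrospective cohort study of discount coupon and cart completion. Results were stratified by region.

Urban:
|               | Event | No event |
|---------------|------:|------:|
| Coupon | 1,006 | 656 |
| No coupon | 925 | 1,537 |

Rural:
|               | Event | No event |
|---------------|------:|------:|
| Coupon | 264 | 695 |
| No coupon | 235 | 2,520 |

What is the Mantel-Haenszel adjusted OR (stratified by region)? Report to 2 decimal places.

2.90

OR_MH = Σ(aᵢdᵢ/nᵢ) / Σ(bᵢcᵢ/nᵢ), where nᵢ is the stratum total.
Stratum 1 (Urban): n = 4124; a·d/n = 1006·1537/4124 = 374.9326; b·c/n = 656·925/4124 = 147.1387
Stratum 2 (Rural): n = 3714; a·d/n = 264·2520/3714 = 179.1276; b·c/n = 695·235/3714 = 43.9755
OR_MH = (374.9326 + 179.1276) / (147.1387 + 43.9755) = 554.0602 / 191.1142 = 2.89911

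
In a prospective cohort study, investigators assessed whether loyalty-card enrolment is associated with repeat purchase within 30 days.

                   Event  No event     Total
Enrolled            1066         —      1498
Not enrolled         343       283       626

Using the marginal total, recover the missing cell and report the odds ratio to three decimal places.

The missing cell is in the exposed row: 1498 − 1066 = 432.
So a = 1066, b = 432, c = 343, d = 283.
OR = (a·d)/(b·c) = (1066 × 283) / (432 × 343) = 301678 / 148176 = 2.03594

2.036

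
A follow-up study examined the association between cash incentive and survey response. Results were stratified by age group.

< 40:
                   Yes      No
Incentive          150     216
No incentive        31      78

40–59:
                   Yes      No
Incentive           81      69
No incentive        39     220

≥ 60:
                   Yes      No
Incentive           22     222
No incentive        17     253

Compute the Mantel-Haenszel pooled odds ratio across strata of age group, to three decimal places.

OR_MH = Σ(aᵢdᵢ/nᵢ) / Σ(bᵢcᵢ/nᵢ), where nᵢ is the stratum total.
Stratum 1 (< 40): n = 475; a·d/n = 150·78/475 = 24.6316; b·c/n = 216·31/475 = 14.0968
Stratum 2 (40–59): n = 409; a·d/n = 81·220/409 = 43.5697; b·c/n = 69·39/409 = 6.5795
Stratum 3 (≥ 60): n = 514; a·d/n = 22·253/514 = 10.8288; b·c/n = 222·17/514 = 7.3424
OR_MH = (24.6316 + 43.5697 + 10.8288) / (14.0968 + 6.5795 + 7.3424) = 79.0301 / 28.0187 = 2.82062

2.821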